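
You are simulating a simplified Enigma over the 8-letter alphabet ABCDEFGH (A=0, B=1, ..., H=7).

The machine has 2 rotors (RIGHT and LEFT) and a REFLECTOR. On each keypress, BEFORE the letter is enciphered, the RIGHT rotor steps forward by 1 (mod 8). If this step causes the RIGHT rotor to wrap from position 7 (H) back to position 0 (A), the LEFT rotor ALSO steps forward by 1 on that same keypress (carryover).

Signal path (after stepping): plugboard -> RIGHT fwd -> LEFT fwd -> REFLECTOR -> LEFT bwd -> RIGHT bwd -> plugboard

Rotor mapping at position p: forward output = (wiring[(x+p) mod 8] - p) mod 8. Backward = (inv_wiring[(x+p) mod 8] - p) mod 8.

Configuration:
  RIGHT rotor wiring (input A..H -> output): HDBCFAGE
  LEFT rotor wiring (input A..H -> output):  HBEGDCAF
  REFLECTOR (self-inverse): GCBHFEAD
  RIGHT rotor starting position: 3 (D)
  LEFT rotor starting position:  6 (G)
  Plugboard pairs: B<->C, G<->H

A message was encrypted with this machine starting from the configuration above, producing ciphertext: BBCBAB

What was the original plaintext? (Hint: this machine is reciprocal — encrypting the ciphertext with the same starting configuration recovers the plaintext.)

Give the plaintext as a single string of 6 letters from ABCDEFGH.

Char 1 ('B'): step: R->4, L=6; B->plug->C->R->C->L->B->refl->C->L'->A->R'->D->plug->D
Char 2 ('B'): step: R->5, L=6; B->plug->C->R->H->L->E->refl->F->L'->G->R'->E->plug->E
Char 3 ('C'): step: R->6, L=6; C->plug->B->R->G->L->F->refl->E->L'->H->R'->G->plug->H
Char 4 ('B'): step: R->7, L=6; B->plug->C->R->E->L->G->refl->A->L'->F->R'->A->plug->A
Char 5 ('A'): step: R->0, L->7 (L advanced); A->plug->A->R->H->L->B->refl->C->L'->C->R'->D->plug->D
Char 6 ('B'): step: R->1, L=7; B->plug->C->R->B->L->A->refl->G->L'->A->R'->B->plug->C

Answer: DEHADC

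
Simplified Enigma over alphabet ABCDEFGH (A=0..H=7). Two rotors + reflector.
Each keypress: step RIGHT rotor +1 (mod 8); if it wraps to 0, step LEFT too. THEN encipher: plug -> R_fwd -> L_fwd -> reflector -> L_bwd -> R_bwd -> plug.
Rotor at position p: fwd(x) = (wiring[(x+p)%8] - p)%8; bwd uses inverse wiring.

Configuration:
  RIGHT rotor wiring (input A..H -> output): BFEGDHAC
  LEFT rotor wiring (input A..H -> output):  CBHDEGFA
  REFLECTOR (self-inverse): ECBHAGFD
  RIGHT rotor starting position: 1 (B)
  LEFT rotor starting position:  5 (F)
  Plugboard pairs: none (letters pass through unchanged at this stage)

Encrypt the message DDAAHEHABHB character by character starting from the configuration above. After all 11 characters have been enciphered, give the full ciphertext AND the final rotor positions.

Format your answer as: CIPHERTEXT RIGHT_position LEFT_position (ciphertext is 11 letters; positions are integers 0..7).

Char 1 ('D'): step: R->2, L=5; D->plug->D->R->F->L->C->refl->B->L'->A->R'->F->plug->F
Char 2 ('D'): step: R->3, L=5; D->plug->D->R->F->L->C->refl->B->L'->A->R'->B->plug->B
Char 3 ('A'): step: R->4, L=5; A->plug->A->R->H->L->H->refl->D->L'->C->R'->H->plug->H
Char 4 ('A'): step: R->5, L=5; A->plug->A->R->C->L->D->refl->H->L'->H->R'->F->plug->F
Char 5 ('H'): step: R->6, L=5; H->plug->H->R->B->L->A->refl->E->L'->E->R'->B->plug->B
Char 6 ('E'): step: R->7, L=5; E->plug->E->R->H->L->H->refl->D->L'->C->R'->B->plug->B
Char 7 ('H'): step: R->0, L->6 (L advanced); H->plug->H->R->C->L->E->refl->A->L'->H->R'->F->plug->F
Char 8 ('A'): step: R->1, L=6; A->plug->A->R->E->L->B->refl->C->L'->B->R'->G->plug->G
Char 9 ('B'): step: R->2, L=6; B->plug->B->R->E->L->B->refl->C->L'->B->R'->C->plug->C
Char 10 ('H'): step: R->3, L=6; H->plug->H->R->B->L->C->refl->B->L'->E->R'->C->plug->C
Char 11 ('B'): step: R->4, L=6; B->plug->B->R->D->L->D->refl->H->L'->A->R'->G->plug->G
Final: ciphertext=FBHFBBFGCCG, RIGHT=4, LEFT=6

Answer: FBHFBBFGCCG 4 6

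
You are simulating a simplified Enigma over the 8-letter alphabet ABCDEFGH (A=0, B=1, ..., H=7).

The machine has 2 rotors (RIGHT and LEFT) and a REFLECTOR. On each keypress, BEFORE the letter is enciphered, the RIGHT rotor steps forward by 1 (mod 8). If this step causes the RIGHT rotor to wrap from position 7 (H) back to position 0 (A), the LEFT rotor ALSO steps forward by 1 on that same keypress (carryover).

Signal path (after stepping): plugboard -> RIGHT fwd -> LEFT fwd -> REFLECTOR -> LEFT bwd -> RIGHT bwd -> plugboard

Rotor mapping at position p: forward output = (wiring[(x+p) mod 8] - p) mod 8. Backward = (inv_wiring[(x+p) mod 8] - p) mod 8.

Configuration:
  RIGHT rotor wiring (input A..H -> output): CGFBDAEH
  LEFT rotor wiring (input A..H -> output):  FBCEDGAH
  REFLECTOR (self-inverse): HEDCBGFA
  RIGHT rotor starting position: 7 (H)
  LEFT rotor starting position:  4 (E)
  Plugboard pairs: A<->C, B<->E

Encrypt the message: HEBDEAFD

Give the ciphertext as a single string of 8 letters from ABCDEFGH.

Char 1 ('H'): step: R->0, L->5 (L advanced); H->plug->H->R->H->L->G->refl->F->L'->F->R'->C->plug->A
Char 2 ('E'): step: R->1, L=5; E->plug->B->R->E->L->E->refl->B->L'->A->R'->C->plug->A
Char 3 ('B'): step: R->2, L=5; B->plug->E->R->C->L->C->refl->D->L'->B->R'->C->plug->A
Char 4 ('D'): step: R->3, L=5; D->plug->D->R->B->L->D->refl->C->L'->C->R'->H->plug->H
Char 5 ('E'): step: R->4, L=5; E->plug->B->R->E->L->E->refl->B->L'->A->R'->C->plug->A
Char 6 ('A'): step: R->5, L=5; A->plug->C->R->C->L->C->refl->D->L'->B->R'->E->plug->B
Char 7 ('F'): step: R->6, L=5; F->plug->F->R->D->L->A->refl->H->L'->G->R'->A->plug->C
Char 8 ('D'): step: R->7, L=5; D->plug->D->R->G->L->H->refl->A->L'->D->R'->B->plug->E

Answer: AAAHABCE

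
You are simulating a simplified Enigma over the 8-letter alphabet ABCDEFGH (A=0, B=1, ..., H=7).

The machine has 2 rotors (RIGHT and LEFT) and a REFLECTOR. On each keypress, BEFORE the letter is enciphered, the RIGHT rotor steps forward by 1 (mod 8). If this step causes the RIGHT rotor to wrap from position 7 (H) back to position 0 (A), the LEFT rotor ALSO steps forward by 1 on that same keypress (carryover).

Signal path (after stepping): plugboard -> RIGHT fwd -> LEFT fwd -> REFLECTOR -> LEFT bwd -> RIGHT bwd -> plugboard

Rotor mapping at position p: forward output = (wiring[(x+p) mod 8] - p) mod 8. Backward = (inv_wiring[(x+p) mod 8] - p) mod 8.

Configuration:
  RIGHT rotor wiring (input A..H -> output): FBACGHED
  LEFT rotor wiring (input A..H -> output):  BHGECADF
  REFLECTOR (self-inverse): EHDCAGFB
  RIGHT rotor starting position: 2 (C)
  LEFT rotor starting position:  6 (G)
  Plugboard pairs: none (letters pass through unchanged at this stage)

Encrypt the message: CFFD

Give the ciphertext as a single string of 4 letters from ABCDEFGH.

Answer: GCHH

Derivation:
Char 1 ('C'): step: R->3, L=6; C->plug->C->R->E->L->A->refl->E->L'->G->R'->G->plug->G
Char 2 ('F'): step: R->4, L=6; F->plug->F->R->F->L->G->refl->F->L'->A->R'->C->plug->C
Char 3 ('F'): step: R->5, L=6; F->plug->F->R->D->L->B->refl->H->L'->B->R'->H->plug->H
Char 4 ('D'): step: R->6, L=6; D->plug->D->R->D->L->B->refl->H->L'->B->R'->H->plug->H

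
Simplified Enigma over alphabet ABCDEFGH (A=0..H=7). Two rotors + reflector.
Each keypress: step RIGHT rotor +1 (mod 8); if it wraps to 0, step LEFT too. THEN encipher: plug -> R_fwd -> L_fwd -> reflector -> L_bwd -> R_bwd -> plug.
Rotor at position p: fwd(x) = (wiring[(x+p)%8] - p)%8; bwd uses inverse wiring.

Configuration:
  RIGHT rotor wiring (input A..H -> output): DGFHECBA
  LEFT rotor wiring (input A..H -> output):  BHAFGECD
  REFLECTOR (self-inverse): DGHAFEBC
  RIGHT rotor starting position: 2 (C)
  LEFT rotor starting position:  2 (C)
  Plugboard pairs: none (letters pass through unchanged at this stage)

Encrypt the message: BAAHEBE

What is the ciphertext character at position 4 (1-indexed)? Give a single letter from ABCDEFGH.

Char 1 ('B'): step: R->3, L=2; B->plug->B->R->B->L->D->refl->A->L'->E->R'->A->plug->A
Char 2 ('A'): step: R->4, L=2; A->plug->A->R->A->L->G->refl->B->L'->F->R'->C->plug->C
Char 3 ('A'): step: R->5, L=2; A->plug->A->R->F->L->B->refl->G->L'->A->R'->F->plug->F
Char 4 ('H'): step: R->6, L=2; H->plug->H->R->E->L->A->refl->D->L'->B->R'->F->plug->F

F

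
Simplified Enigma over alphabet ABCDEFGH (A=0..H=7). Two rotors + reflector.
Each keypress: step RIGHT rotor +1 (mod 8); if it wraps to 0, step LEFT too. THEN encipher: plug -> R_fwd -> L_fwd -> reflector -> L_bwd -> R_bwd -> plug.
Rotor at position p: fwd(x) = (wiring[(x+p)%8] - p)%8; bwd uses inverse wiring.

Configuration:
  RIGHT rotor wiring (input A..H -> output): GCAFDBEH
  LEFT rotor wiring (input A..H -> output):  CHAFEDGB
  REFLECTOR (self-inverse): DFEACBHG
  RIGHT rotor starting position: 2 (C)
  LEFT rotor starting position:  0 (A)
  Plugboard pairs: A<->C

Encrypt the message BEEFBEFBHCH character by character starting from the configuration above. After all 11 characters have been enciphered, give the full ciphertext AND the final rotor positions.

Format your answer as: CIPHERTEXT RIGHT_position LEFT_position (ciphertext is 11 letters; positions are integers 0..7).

Char 1 ('B'): step: R->3, L=0; B->plug->B->R->A->L->C->refl->E->L'->E->R'->E->plug->E
Char 2 ('E'): step: R->4, L=0; E->plug->E->R->C->L->A->refl->D->L'->F->R'->B->plug->B
Char 3 ('E'): step: R->5, L=0; E->plug->E->R->F->L->D->refl->A->L'->C->R'->C->plug->A
Char 4 ('F'): step: R->6, L=0; F->plug->F->R->H->L->B->refl->F->L'->D->R'->H->plug->H
Char 5 ('B'): step: R->7, L=0; B->plug->B->R->H->L->B->refl->F->L'->D->R'->C->plug->A
Char 6 ('E'): step: R->0, L->1 (L advanced); E->plug->E->R->D->L->D->refl->A->L'->G->R'->A->plug->C
Char 7 ('F'): step: R->1, L=1; F->plug->F->R->D->L->D->refl->A->L'->G->R'->G->plug->G
Char 8 ('B'): step: R->2, L=1; B->plug->B->R->D->L->D->refl->A->L'->G->R'->A->plug->C
Char 9 ('H'): step: R->3, L=1; H->plug->H->R->F->L->F->refl->B->L'->H->R'->G->plug->G
Char 10 ('C'): step: R->4, L=1; C->plug->A->R->H->L->B->refl->F->L'->F->R'->B->plug->B
Char 11 ('H'): step: R->5, L=1; H->plug->H->R->G->L->A->refl->D->L'->D->R'->F->plug->F
Final: ciphertext=EBAHACGCGBF, RIGHT=5, LEFT=1

Answer: EBAHACGCGBF 5 1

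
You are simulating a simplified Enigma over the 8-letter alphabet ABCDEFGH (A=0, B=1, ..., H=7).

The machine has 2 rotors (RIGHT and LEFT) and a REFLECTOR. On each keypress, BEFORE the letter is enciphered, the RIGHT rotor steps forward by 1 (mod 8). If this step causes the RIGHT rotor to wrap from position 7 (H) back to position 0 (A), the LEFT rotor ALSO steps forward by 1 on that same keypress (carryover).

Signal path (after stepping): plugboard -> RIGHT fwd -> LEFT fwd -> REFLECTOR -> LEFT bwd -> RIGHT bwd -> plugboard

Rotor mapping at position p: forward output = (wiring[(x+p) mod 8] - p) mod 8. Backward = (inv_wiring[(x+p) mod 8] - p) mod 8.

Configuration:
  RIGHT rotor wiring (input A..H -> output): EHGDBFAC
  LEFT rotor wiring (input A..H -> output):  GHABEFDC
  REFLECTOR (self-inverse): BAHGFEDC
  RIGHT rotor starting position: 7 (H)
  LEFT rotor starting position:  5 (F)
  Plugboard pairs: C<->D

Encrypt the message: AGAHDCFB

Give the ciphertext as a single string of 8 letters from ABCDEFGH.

Answer: BCDDHHDG

Derivation:
Char 1 ('A'): step: R->0, L->6 (L advanced); A->plug->A->R->E->L->C->refl->H->L'->H->R'->B->plug->B
Char 2 ('G'): step: R->1, L=6; G->plug->G->R->B->L->E->refl->F->L'->A->R'->D->plug->C
Char 3 ('A'): step: R->2, L=6; A->plug->A->R->E->L->C->refl->H->L'->H->R'->C->plug->D
Char 4 ('H'): step: R->3, L=6; H->plug->H->R->D->L->B->refl->A->L'->C->R'->C->plug->D
Char 5 ('D'): step: R->4, L=6; D->plug->C->R->E->L->C->refl->H->L'->H->R'->H->plug->H
Char 6 ('C'): step: R->5, L=6; C->plug->D->R->H->L->H->refl->C->L'->E->R'->H->plug->H
Char 7 ('F'): step: R->6, L=6; F->plug->F->R->F->L->D->refl->G->L'->G->R'->C->plug->D
Char 8 ('B'): step: R->7, L=6; B->plug->B->R->F->L->D->refl->G->L'->G->R'->G->plug->G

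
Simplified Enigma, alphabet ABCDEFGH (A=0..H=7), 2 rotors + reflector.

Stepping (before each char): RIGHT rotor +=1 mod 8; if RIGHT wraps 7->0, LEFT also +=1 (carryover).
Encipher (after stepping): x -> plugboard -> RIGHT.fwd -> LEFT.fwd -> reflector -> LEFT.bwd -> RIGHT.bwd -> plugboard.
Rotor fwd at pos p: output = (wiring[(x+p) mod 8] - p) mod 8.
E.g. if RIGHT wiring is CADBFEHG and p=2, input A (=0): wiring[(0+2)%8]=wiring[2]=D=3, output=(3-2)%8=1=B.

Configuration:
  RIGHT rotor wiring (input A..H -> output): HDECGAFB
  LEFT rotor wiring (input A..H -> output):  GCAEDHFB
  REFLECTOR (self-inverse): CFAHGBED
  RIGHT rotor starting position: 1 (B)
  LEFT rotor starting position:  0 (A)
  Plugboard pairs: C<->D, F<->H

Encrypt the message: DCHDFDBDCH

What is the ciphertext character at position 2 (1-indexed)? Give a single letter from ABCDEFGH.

Char 1 ('D'): step: R->2, L=0; D->plug->C->R->E->L->D->refl->H->L'->F->R'->G->plug->G
Char 2 ('C'): step: R->3, L=0; C->plug->D->R->C->L->A->refl->C->L'->B->R'->H->plug->F

F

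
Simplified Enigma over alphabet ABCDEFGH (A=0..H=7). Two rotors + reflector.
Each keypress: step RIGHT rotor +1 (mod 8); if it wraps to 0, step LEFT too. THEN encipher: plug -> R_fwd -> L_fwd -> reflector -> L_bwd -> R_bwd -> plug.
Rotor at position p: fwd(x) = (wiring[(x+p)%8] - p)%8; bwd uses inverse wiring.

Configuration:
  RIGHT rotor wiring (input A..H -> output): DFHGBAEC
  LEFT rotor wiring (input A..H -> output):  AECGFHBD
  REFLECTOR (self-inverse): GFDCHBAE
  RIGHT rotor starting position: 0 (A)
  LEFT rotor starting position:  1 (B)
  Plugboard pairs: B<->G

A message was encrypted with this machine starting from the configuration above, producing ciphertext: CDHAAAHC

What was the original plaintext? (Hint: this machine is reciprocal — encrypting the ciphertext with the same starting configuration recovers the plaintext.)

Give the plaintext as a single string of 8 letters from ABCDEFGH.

Char 1 ('C'): step: R->1, L=1; C->plug->C->R->F->L->A->refl->G->L'->E->R'->A->plug->A
Char 2 ('D'): step: R->2, L=1; D->plug->D->R->G->L->C->refl->D->L'->A->R'->F->plug->F
Char 3 ('H'): step: R->3, L=1; H->plug->H->R->E->L->G->refl->A->L'->F->R'->C->plug->C
Char 4 ('A'): step: R->4, L=1; A->plug->A->R->F->L->A->refl->G->L'->E->R'->B->plug->G
Char 5 ('A'): step: R->5, L=1; A->plug->A->R->D->L->E->refl->H->L'->H->R'->B->plug->G
Char 6 ('A'): step: R->6, L=1; A->plug->A->R->G->L->C->refl->D->L'->A->R'->F->plug->F
Char 7 ('H'): step: R->7, L=1; H->plug->H->R->F->L->A->refl->G->L'->E->R'->B->plug->G
Char 8 ('C'): step: R->0, L->2 (L advanced); C->plug->C->R->H->L->C->refl->D->L'->C->R'->H->plug->H

Answer: AFCGGFGH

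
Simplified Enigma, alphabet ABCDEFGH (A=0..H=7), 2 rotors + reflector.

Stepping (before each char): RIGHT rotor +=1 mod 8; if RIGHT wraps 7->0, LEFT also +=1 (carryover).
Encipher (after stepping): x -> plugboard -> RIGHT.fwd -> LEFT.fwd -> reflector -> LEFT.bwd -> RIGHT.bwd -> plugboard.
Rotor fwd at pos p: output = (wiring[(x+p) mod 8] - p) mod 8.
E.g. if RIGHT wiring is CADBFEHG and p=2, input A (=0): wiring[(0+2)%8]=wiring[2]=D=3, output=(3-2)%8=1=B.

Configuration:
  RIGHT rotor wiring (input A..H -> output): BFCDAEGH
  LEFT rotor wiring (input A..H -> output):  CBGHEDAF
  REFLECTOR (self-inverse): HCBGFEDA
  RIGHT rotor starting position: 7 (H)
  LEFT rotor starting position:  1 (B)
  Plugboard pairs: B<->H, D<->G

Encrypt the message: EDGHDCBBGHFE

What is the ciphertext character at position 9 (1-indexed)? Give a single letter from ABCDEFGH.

Char 1 ('E'): step: R->0, L->2 (L advanced); E->plug->E->R->A->L->E->refl->F->L'->B->R'->A->plug->A
Char 2 ('D'): step: R->1, L=2; D->plug->G->R->G->L->A->refl->H->L'->H->R'->D->plug->G
Char 3 ('G'): step: R->2, L=2; G->plug->D->R->C->L->C->refl->B->L'->D->R'->H->plug->B
Char 4 ('H'): step: R->3, L=2; H->plug->B->R->F->L->D->refl->G->L'->E->R'->E->plug->E
Char 5 ('D'): step: R->4, L=2; D->plug->G->R->G->L->A->refl->H->L'->H->R'->H->plug->B
Char 6 ('C'): step: R->5, L=2; C->plug->C->R->C->L->C->refl->B->L'->D->R'->H->plug->B
Char 7 ('B'): step: R->6, L=2; B->plug->H->R->G->L->A->refl->H->L'->H->R'->D->plug->G
Char 8 ('B'): step: R->7, L=2; B->plug->H->R->H->L->H->refl->A->L'->G->R'->C->plug->C
Char 9 ('G'): step: R->0, L->3 (L advanced); G->plug->D->R->D->L->F->refl->E->L'->A->R'->E->plug->E

E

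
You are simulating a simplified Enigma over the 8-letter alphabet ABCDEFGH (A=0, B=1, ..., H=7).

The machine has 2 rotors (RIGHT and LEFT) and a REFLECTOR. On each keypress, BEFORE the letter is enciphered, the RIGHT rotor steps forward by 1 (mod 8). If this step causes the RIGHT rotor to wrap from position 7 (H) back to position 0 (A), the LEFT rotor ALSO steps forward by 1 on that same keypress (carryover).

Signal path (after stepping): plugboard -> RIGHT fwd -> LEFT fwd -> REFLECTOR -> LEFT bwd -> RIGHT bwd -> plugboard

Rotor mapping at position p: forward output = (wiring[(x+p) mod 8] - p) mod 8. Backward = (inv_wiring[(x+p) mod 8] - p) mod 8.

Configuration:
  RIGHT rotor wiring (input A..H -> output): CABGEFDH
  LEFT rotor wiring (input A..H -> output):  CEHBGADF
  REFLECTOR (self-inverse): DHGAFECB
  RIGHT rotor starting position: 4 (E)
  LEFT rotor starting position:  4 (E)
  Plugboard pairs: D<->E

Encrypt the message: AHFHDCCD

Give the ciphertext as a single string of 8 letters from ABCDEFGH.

Answer: FBGDAGEE

Derivation:
Char 1 ('A'): step: R->5, L=4; A->plug->A->R->A->L->C->refl->G->L'->E->R'->F->plug->F
Char 2 ('H'): step: R->6, L=4; H->plug->H->R->H->L->F->refl->E->L'->B->R'->B->plug->B
Char 3 ('F'): step: R->7, L=4; F->plug->F->R->F->L->A->refl->D->L'->G->R'->G->plug->G
Char 4 ('H'): step: R->0, L->5 (L advanced); H->plug->H->R->H->L->B->refl->H->L'->E->R'->E->plug->D
Char 5 ('D'): step: R->1, L=5; D->plug->E->R->E->L->H->refl->B->L'->H->R'->A->plug->A
Char 6 ('C'): step: R->2, L=5; C->plug->C->R->C->L->A->refl->D->L'->A->R'->G->plug->G
Char 7 ('C'): step: R->3, L=5; C->plug->C->R->C->L->A->refl->D->L'->A->R'->D->plug->E
Char 8 ('D'): step: R->4, L=5; D->plug->E->R->G->L->E->refl->F->L'->D->R'->D->plug->E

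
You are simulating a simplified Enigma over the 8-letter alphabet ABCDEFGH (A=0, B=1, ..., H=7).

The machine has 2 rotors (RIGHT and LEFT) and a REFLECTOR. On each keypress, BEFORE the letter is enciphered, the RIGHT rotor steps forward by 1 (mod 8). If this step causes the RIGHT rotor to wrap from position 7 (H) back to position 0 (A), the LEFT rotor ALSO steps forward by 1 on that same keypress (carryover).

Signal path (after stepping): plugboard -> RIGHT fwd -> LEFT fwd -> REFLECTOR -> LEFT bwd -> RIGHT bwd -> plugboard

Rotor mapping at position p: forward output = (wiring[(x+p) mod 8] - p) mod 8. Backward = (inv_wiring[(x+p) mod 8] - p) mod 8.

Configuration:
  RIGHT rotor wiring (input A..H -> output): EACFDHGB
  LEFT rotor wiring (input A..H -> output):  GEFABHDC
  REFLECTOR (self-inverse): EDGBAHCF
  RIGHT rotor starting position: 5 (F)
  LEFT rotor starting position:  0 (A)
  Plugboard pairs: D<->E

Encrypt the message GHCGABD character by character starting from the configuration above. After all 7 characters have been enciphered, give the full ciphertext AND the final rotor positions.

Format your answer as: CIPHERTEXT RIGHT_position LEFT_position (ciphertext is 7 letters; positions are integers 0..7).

Answer: EGFDHDG 4 1

Derivation:
Char 1 ('G'): step: R->6, L=0; G->plug->G->R->F->L->H->refl->F->L'->C->R'->D->plug->E
Char 2 ('H'): step: R->7, L=0; H->plug->H->R->H->L->C->refl->G->L'->A->R'->G->plug->G
Char 3 ('C'): step: R->0, L->1 (L advanced); C->plug->C->R->C->L->H->refl->F->L'->H->R'->F->plug->F
Char 4 ('G'): step: R->1, L=1; G->plug->G->R->A->L->D->refl->B->L'->G->R'->E->plug->D
Char 5 ('A'): step: R->2, L=1; A->plug->A->R->A->L->D->refl->B->L'->G->R'->H->plug->H
Char 6 ('B'): step: R->3, L=1; B->plug->B->R->A->L->D->refl->B->L'->G->R'->E->plug->D
Char 7 ('D'): step: R->4, L=1; D->plug->E->R->A->L->D->refl->B->L'->G->R'->G->plug->G
Final: ciphertext=EGFDHDG, RIGHT=4, LEFT=1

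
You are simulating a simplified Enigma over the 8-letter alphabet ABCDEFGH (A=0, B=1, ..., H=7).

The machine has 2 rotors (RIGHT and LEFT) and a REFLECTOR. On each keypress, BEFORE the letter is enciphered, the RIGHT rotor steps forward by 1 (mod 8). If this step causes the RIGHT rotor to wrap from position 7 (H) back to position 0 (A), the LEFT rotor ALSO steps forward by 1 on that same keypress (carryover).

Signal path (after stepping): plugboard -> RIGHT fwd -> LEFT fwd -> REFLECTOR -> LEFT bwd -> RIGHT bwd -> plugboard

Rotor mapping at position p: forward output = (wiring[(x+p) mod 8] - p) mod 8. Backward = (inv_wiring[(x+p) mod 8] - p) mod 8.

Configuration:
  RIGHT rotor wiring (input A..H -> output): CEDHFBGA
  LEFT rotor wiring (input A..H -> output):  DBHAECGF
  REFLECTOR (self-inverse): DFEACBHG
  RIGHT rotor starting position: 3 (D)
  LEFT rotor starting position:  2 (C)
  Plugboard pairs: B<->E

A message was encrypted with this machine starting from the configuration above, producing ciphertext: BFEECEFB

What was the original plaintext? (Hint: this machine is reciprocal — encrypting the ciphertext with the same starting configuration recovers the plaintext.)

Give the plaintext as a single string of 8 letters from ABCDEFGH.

Char 1 ('B'): step: R->4, L=2; B->plug->E->R->G->L->B->refl->F->L'->A->R'->F->plug->F
Char 2 ('F'): step: R->5, L=2; F->plug->F->R->G->L->B->refl->F->L'->A->R'->H->plug->H
Char 3 ('E'): step: R->6, L=2; E->plug->B->R->C->L->C->refl->E->L'->E->R'->C->plug->C
Char 4 ('E'): step: R->7, L=2; E->plug->B->R->D->L->A->refl->D->L'->F->R'->C->plug->C
Char 5 ('C'): step: R->0, L->3 (L advanced); C->plug->C->R->D->L->D->refl->A->L'->F->R'->E->plug->B
Char 6 ('E'): step: R->1, L=3; E->plug->B->R->C->L->H->refl->G->L'->G->R'->C->plug->C
Char 7 ('F'): step: R->2, L=3; F->plug->F->R->G->L->G->refl->H->L'->C->R'->H->plug->H
Char 8 ('B'): step: R->3, L=3; B->plug->E->R->F->L->A->refl->D->L'->D->R'->D->plug->D

Answer: FHCCBCHD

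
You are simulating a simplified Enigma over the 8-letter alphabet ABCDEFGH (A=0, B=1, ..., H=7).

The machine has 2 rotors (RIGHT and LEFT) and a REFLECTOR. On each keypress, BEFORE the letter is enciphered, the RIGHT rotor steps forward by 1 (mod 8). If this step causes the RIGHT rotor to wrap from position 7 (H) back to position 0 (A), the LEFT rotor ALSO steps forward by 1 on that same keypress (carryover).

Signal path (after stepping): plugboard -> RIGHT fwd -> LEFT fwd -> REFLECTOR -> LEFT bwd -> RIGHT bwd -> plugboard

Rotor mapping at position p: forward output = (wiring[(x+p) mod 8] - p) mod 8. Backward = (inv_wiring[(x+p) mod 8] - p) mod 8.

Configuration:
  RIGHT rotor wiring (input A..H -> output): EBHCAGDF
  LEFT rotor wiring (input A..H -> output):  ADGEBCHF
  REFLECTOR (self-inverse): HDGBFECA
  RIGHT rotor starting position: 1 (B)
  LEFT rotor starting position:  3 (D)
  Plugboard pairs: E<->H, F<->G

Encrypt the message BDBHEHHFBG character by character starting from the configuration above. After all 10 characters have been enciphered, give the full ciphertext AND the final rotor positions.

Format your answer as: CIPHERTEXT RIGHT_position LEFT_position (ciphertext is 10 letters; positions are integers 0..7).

Char 1 ('B'): step: R->2, L=3; B->plug->B->R->A->L->B->refl->D->L'->H->R'->H->plug->E
Char 2 ('D'): step: R->3, L=3; D->plug->D->R->A->L->B->refl->D->L'->H->R'->A->plug->A
Char 3 ('B'): step: R->4, L=3; B->plug->B->R->C->L->H->refl->A->L'->G->R'->H->plug->E
Char 4 ('H'): step: R->5, L=3; H->plug->E->R->E->L->C->refl->G->L'->B->R'->A->plug->A
Char 5 ('E'): step: R->6, L=3; E->plug->H->R->A->L->B->refl->D->L'->H->R'->B->plug->B
Char 6 ('H'): step: R->7, L=3; H->plug->E->R->D->L->E->refl->F->L'->F->R'->B->plug->B
Char 7 ('H'): step: R->0, L->4 (L advanced); H->plug->E->R->A->L->F->refl->E->L'->E->R'->A->plug->A
Char 8 ('F'): step: R->1, L=4; F->plug->G->R->E->L->E->refl->F->L'->A->R'->A->plug->A
Char 9 ('B'): step: R->2, L=4; B->plug->B->R->A->L->F->refl->E->L'->E->R'->D->plug->D
Char 10 ('G'): step: R->3, L=4; G->plug->F->R->B->L->G->refl->C->L'->G->R'->G->plug->F
Final: ciphertext=EAEABBAADF, RIGHT=3, LEFT=4

Answer: EAEABBAADF 3 4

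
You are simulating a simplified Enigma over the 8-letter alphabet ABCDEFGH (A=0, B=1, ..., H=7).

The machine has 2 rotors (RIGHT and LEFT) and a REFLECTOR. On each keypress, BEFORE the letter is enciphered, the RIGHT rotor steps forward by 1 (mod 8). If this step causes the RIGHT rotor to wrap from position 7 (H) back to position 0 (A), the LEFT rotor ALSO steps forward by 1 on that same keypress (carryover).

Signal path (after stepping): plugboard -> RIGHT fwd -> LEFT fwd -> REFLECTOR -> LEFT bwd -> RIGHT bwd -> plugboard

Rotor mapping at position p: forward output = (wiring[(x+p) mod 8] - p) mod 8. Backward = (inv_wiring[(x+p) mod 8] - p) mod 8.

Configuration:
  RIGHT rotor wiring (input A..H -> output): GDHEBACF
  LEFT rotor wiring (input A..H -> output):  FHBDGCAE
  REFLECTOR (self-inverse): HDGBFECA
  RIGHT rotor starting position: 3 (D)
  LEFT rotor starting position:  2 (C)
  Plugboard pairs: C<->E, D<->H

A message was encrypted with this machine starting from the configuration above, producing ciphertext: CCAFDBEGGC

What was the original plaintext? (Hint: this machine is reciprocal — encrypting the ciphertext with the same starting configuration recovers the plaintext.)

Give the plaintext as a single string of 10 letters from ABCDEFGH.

Char 1 ('C'): step: R->4, L=2; C->plug->E->R->C->L->E->refl->F->L'->H->R'->F->plug->F
Char 2 ('C'): step: R->5, L=2; C->plug->E->R->G->L->D->refl->B->L'->B->R'->D->plug->H
Char 3 ('A'): step: R->6, L=2; A->plug->A->R->E->L->G->refl->C->L'->F->R'->D->plug->H
Char 4 ('F'): step: R->7, L=2; F->plug->F->R->C->L->E->refl->F->L'->H->R'->B->plug->B
Char 5 ('D'): step: R->0, L->3 (L advanced); D->plug->H->R->F->L->C->refl->G->L'->H->R'->C->plug->E
Char 6 ('B'): step: R->1, L=3; B->plug->B->R->G->L->E->refl->F->L'->D->R'->C->plug->E
Char 7 ('E'): step: R->2, L=3; E->plug->C->R->H->L->G->refl->C->L'->F->R'->A->plug->A
Char 8 ('G'): step: R->3, L=3; G->plug->G->R->A->L->A->refl->H->L'->C->R'->E->plug->C
Char 9 ('G'): step: R->4, L=3; G->plug->G->R->D->L->F->refl->E->L'->G->R'->C->plug->E
Char 10 ('C'): step: R->5, L=3; C->plug->E->R->G->L->E->refl->F->L'->D->R'->A->plug->A

Answer: FHHBEEACEA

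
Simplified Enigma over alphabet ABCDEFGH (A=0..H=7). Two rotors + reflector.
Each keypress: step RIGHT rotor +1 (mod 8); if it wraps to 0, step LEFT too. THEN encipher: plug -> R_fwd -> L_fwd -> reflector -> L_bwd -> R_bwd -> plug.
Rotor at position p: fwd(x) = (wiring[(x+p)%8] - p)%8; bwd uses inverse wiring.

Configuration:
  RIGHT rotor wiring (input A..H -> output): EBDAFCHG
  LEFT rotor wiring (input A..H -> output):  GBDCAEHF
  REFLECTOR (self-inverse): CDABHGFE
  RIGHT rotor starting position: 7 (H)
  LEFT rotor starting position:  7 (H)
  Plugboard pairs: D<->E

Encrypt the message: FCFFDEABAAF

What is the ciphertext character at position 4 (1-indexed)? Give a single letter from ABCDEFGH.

Char 1 ('F'): step: R->0, L->0 (L advanced); F->plug->F->R->C->L->D->refl->B->L'->B->R'->B->plug->B
Char 2 ('C'): step: R->1, L=0; C->plug->C->R->H->L->F->refl->G->L'->A->R'->A->plug->A
Char 3 ('F'): step: R->2, L=0; F->plug->F->R->E->L->A->refl->C->L'->D->R'->C->plug->C
Char 4 ('F'): step: R->3, L=0; F->plug->F->R->B->L->B->refl->D->L'->C->R'->B->plug->B

B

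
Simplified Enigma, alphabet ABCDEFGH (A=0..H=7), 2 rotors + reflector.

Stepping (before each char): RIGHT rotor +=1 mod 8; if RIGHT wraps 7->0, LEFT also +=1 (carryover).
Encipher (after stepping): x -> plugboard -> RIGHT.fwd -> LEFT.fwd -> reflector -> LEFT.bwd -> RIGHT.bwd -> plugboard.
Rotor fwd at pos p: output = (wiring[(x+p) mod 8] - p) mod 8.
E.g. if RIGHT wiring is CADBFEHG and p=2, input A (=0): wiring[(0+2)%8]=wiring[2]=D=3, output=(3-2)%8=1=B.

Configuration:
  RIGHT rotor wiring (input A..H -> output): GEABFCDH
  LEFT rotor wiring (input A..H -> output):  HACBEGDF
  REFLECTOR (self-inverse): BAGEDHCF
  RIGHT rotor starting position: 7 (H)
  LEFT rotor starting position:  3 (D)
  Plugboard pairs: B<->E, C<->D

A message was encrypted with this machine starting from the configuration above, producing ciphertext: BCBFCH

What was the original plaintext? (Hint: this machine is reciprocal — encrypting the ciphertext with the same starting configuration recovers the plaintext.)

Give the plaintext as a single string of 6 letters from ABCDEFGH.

Answer: EHACFF

Derivation:
Char 1 ('B'): step: R->0, L->4 (L advanced); B->plug->E->R->F->L->E->refl->D->L'->E->R'->B->plug->E
Char 2 ('C'): step: R->1, L=4; C->plug->D->R->E->L->D->refl->E->L'->F->R'->H->plug->H
Char 3 ('B'): step: R->2, L=4; B->plug->E->R->B->L->C->refl->G->L'->G->R'->A->plug->A
Char 4 ('F'): step: R->3, L=4; F->plug->F->R->D->L->B->refl->A->L'->A->R'->D->plug->C
Char 5 ('C'): step: R->4, L=4; C->plug->D->R->D->L->B->refl->A->L'->A->R'->F->plug->F
Char 6 ('H'): step: R->5, L=4; H->plug->H->R->A->L->A->refl->B->L'->D->R'->F->plug->F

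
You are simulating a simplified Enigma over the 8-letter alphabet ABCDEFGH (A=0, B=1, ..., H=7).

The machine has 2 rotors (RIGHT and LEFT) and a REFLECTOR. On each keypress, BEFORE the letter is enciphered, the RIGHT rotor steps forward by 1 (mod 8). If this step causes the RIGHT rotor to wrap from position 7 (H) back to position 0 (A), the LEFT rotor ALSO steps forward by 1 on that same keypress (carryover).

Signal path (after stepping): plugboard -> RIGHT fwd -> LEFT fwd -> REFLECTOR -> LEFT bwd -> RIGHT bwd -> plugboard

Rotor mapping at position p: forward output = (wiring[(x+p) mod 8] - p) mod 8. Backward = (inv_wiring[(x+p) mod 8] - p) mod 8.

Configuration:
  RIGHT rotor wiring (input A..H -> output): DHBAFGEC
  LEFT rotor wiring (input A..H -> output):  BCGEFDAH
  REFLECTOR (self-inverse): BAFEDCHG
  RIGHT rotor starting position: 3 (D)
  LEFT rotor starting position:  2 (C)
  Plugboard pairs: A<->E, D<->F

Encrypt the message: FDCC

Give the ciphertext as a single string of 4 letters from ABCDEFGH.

Answer: HFFF

Derivation:
Char 1 ('F'): step: R->4, L=2; F->plug->D->R->G->L->H->refl->G->L'->E->R'->H->plug->H
Char 2 ('D'): step: R->5, L=2; D->plug->F->R->E->L->G->refl->H->L'->G->R'->D->plug->F
Char 3 ('C'): step: R->6, L=2; C->plug->C->R->F->L->F->refl->C->L'->B->R'->D->plug->F
Char 4 ('C'): step: R->7, L=2; C->plug->C->R->A->L->E->refl->D->L'->C->R'->D->plug->F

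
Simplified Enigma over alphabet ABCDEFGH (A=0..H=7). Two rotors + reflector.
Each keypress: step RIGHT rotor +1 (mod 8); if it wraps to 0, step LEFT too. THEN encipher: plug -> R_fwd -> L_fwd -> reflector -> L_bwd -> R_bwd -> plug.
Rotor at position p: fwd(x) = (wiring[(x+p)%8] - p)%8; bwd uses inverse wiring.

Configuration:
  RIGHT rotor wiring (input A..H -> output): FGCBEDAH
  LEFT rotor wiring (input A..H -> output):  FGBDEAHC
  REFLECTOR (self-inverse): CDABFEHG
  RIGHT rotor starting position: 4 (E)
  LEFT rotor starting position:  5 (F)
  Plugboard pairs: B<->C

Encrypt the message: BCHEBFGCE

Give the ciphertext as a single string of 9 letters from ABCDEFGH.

Answer: FFDGHDHDF

Derivation:
Char 1 ('B'): step: R->5, L=5; B->plug->C->R->C->L->F->refl->E->L'->F->R'->F->plug->F
Char 2 ('C'): step: R->6, L=5; C->plug->B->R->B->L->C->refl->A->L'->D->R'->F->plug->F
Char 3 ('H'): step: R->7, L=5; H->plug->H->R->B->L->C->refl->A->L'->D->R'->D->plug->D
Char 4 ('E'): step: R->0, L->6 (L advanced); E->plug->E->R->E->L->D->refl->B->L'->A->R'->G->plug->G
Char 5 ('B'): step: R->1, L=6; B->plug->C->R->A->L->B->refl->D->L'->E->R'->H->plug->H
Char 6 ('F'): step: R->2, L=6; F->plug->F->R->F->L->F->refl->E->L'->B->R'->D->plug->D
Char 7 ('G'): step: R->3, L=6; G->plug->G->R->D->L->A->refl->C->L'->H->R'->H->plug->H
Char 8 ('C'): step: R->4, L=6; C->plug->B->R->H->L->C->refl->A->L'->D->R'->D->plug->D
Char 9 ('E'): step: R->5, L=6; E->plug->E->R->B->L->E->refl->F->L'->F->R'->F->plug->F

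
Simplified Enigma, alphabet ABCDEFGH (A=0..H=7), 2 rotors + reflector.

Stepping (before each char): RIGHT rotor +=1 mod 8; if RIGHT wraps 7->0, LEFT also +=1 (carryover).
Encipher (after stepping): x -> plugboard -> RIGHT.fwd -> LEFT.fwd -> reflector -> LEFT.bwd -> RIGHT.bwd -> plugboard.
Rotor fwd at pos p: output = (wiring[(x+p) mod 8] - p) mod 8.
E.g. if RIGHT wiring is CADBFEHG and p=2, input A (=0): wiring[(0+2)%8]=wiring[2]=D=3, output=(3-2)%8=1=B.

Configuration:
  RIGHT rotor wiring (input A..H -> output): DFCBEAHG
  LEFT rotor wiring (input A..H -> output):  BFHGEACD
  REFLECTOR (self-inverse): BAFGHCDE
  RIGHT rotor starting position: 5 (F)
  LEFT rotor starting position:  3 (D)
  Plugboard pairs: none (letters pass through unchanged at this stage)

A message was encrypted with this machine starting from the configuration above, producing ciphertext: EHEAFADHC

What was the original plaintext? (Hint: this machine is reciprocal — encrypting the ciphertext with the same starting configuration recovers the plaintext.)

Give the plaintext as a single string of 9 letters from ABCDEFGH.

Answer: AFGEBGGGB

Derivation:
Char 1 ('E'): step: R->6, L=3; E->plug->E->R->E->L->A->refl->B->L'->B->R'->A->plug->A
Char 2 ('H'): step: R->7, L=3; H->plug->H->R->A->L->D->refl->G->L'->F->R'->F->plug->F
Char 3 ('E'): step: R->0, L->4 (L advanced); E->plug->E->R->E->L->F->refl->C->L'->H->R'->G->plug->G
Char 4 ('A'): step: R->1, L=4; A->plug->A->R->E->L->F->refl->C->L'->H->R'->E->plug->E
Char 5 ('F'): step: R->2, L=4; F->plug->F->R->E->L->F->refl->C->L'->H->R'->B->plug->B
Char 6 ('A'): step: R->3, L=4; A->plug->A->R->G->L->D->refl->G->L'->C->R'->G->plug->G
Char 7 ('D'): step: R->4, L=4; D->plug->D->R->C->L->G->refl->D->L'->G->R'->G->plug->G
Char 8 ('H'): step: R->5, L=4; H->plug->H->R->H->L->C->refl->F->L'->E->R'->G->plug->G
Char 9 ('C'): step: R->6, L=4; C->plug->C->R->F->L->B->refl->A->L'->A->R'->B->plug->B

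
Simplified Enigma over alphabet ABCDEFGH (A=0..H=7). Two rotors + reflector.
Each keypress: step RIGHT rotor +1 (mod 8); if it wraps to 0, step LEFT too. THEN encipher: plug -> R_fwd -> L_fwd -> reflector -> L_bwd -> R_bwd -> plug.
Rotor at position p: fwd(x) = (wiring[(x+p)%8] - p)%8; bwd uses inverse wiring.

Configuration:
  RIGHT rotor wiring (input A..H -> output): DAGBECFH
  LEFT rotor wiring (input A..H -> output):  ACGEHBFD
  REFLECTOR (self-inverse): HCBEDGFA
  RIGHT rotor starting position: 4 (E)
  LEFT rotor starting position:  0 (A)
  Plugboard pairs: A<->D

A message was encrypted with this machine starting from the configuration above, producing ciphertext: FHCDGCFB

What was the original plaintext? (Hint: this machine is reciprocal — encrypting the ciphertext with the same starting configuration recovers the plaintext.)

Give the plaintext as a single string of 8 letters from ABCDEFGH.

Answer: DEFACFDD

Derivation:
Char 1 ('F'): step: R->5, L=0; F->plug->F->R->B->L->C->refl->B->L'->F->R'->A->plug->D
Char 2 ('H'): step: R->6, L=0; H->plug->H->R->E->L->H->refl->A->L'->A->R'->E->plug->E
Char 3 ('C'): step: R->7, L=0; C->plug->C->R->B->L->C->refl->B->L'->F->R'->F->plug->F
Char 4 ('D'): step: R->0, L->1 (L advanced); D->plug->A->R->D->L->G->refl->F->L'->B->R'->D->plug->A
Char 5 ('G'): step: R->1, L=1; G->plug->G->R->G->L->C->refl->B->L'->A->R'->C->plug->C
Char 6 ('C'): step: R->2, L=1; C->plug->C->R->C->L->D->refl->E->L'->F->R'->F->plug->F
Char 7 ('F'): step: R->3, L=1; F->plug->F->R->A->L->B->refl->C->L'->G->R'->A->plug->D
Char 8 ('B'): step: R->4, L=1; B->plug->B->R->G->L->C->refl->B->L'->A->R'->A->plug->D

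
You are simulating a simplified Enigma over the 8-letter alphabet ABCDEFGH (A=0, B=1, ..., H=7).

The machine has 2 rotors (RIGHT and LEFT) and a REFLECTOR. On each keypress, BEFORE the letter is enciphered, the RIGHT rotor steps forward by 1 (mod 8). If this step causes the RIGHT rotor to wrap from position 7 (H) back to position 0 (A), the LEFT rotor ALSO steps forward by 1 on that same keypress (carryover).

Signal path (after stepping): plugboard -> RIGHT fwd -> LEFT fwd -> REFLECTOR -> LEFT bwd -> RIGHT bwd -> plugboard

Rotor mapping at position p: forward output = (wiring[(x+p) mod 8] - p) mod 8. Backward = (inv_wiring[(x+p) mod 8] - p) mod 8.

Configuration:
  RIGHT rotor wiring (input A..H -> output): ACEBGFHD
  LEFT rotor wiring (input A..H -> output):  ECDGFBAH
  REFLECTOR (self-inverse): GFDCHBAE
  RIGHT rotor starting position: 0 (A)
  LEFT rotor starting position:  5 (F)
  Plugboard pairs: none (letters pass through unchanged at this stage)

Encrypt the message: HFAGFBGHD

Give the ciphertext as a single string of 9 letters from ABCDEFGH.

Answer: DADCEHAEG

Derivation:
Char 1 ('H'): step: R->1, L=5; H->plug->H->R->H->L->A->refl->G->L'->F->R'->D->plug->D
Char 2 ('F'): step: R->2, L=5; F->plug->F->R->B->L->D->refl->C->L'->C->R'->A->plug->A
Char 3 ('A'): step: R->3, L=5; A->plug->A->R->G->L->B->refl->F->L'->E->R'->D->plug->D
Char 4 ('G'): step: R->4, L=5; G->plug->G->R->A->L->E->refl->H->L'->D->R'->C->plug->C
Char 5 ('F'): step: R->5, L=5; F->plug->F->R->H->L->A->refl->G->L'->F->R'->E->plug->E
Char 6 ('B'): step: R->6, L=5; B->plug->B->R->F->L->G->refl->A->L'->H->R'->H->plug->H
Char 7 ('G'): step: R->7, L=5; G->plug->G->R->G->L->B->refl->F->L'->E->R'->A->plug->A
Char 8 ('H'): step: R->0, L->6 (L advanced); H->plug->H->R->D->L->E->refl->H->L'->G->R'->E->plug->E
Char 9 ('D'): step: R->1, L=6; D->plug->D->R->F->L->A->refl->G->L'->C->R'->G->plug->G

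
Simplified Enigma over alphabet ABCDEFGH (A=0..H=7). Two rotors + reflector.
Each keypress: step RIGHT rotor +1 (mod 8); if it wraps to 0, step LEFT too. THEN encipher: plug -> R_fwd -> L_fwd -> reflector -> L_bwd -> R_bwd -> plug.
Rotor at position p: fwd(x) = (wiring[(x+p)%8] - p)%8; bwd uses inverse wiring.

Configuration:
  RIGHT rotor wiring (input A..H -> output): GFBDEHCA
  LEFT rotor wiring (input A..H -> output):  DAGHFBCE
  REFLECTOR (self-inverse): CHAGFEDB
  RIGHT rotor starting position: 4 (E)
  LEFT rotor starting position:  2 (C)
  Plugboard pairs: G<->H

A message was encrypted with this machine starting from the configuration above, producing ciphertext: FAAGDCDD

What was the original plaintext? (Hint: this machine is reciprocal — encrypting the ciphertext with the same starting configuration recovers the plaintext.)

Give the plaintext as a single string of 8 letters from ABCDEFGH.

Answer: BFHAAAHB

Derivation:
Char 1 ('F'): step: R->5, L=2; F->plug->F->R->E->L->A->refl->C->L'->F->R'->B->plug->B
Char 2 ('A'): step: R->6, L=2; A->plug->A->R->E->L->A->refl->C->L'->F->R'->F->plug->F
Char 3 ('A'): step: R->7, L=2; A->plug->A->R->B->L->F->refl->E->L'->A->R'->G->plug->H
Char 4 ('G'): step: R->0, L->3 (L advanced); G->plug->H->R->A->L->E->refl->F->L'->G->R'->A->plug->A
Char 5 ('D'): step: R->1, L=3; D->plug->D->R->D->L->H->refl->B->L'->E->R'->A->plug->A
Char 6 ('C'): step: R->2, L=3; C->plug->C->R->C->L->G->refl->D->L'->H->R'->A->plug->A
Char 7 ('D'): step: R->3, L=3; D->plug->D->R->H->L->D->refl->G->L'->C->R'->G->plug->H
Char 8 ('D'): step: R->4, L=3; D->plug->D->R->E->L->B->refl->H->L'->D->R'->B->plug->B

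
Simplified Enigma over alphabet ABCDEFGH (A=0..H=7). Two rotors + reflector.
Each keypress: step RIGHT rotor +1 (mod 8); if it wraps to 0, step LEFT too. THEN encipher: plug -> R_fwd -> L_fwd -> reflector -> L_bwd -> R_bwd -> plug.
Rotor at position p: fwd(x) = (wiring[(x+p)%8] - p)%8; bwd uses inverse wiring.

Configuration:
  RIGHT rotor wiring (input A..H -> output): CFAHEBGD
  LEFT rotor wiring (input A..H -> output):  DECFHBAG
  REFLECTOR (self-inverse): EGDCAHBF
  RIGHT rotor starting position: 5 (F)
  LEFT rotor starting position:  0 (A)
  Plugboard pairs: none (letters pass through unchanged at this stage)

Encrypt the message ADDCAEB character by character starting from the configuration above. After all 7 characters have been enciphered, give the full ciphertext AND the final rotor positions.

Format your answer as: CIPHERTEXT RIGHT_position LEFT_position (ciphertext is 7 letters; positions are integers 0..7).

Answer: ECCFBFE 4 1

Derivation:
Char 1 ('A'): step: R->6, L=0; A->plug->A->R->A->L->D->refl->C->L'->C->R'->E->plug->E
Char 2 ('D'): step: R->7, L=0; D->plug->D->R->B->L->E->refl->A->L'->G->R'->C->plug->C
Char 3 ('D'): step: R->0, L->1 (L advanced); D->plug->D->R->H->L->C->refl->D->L'->A->R'->C->plug->C
Char 4 ('C'): step: R->1, L=1; C->plug->C->R->G->L->F->refl->H->L'->F->R'->F->plug->F
Char 5 ('A'): step: R->2, L=1; A->plug->A->R->G->L->F->refl->H->L'->F->R'->B->plug->B
Char 6 ('E'): step: R->3, L=1; E->plug->E->R->A->L->D->refl->C->L'->H->R'->F->plug->F
Char 7 ('B'): step: R->4, L=1; B->plug->B->R->F->L->H->refl->F->L'->G->R'->E->plug->E
Final: ciphertext=ECCFBFE, RIGHT=4, LEFT=1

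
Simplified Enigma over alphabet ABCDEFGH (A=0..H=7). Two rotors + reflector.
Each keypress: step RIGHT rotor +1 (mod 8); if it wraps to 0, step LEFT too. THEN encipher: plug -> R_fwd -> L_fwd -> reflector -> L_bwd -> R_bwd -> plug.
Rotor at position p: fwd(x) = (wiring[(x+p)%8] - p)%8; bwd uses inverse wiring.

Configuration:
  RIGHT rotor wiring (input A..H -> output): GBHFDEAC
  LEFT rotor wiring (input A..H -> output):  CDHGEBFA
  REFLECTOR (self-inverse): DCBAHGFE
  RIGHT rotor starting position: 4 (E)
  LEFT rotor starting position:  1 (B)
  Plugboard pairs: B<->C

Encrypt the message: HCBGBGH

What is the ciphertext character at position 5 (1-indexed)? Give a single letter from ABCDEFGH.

Char 1 ('H'): step: R->5, L=1; H->plug->H->R->G->L->H->refl->E->L'->F->R'->C->plug->B
Char 2 ('C'): step: R->6, L=1; C->plug->B->R->E->L->A->refl->D->L'->D->R'->D->plug->D
Char 3 ('B'): step: R->7, L=1; B->plug->C->R->C->L->F->refl->G->L'->B->R'->H->plug->H
Char 4 ('G'): step: R->0, L->2 (L advanced); G->plug->G->R->A->L->F->refl->G->L'->F->R'->D->plug->D
Char 5 ('B'): step: R->1, L=2; B->plug->C->R->E->L->D->refl->A->L'->G->R'->B->plug->C

C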